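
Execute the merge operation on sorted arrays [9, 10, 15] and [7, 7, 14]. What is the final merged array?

Merging process:

Compare 9 vs 7: take 7 from right. Merged: [7]
Compare 9 vs 7: take 7 from right. Merged: [7, 7]
Compare 9 vs 14: take 9 from left. Merged: [7, 7, 9]
Compare 10 vs 14: take 10 from left. Merged: [7, 7, 9, 10]
Compare 15 vs 14: take 14 from right. Merged: [7, 7, 9, 10, 14]
Append remaining from left: [15]. Merged: [7, 7, 9, 10, 14, 15]

Final merged array: [7, 7, 9, 10, 14, 15]
Total comparisons: 5

The merged array is [7, 7, 9, 10, 14, 15], requiring 5 comparisons. The merge step runs in O(n) time where n is the total number of elements.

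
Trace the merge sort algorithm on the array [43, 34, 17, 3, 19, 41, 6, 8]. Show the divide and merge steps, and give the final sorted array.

Merge sort trace:

Split: [43, 34, 17, 3, 19, 41, 6, 8] -> [43, 34, 17, 3] and [19, 41, 6, 8]
  Split: [43, 34, 17, 3] -> [43, 34] and [17, 3]
    Split: [43, 34] -> [43] and [34]
    Merge: [43] + [34] -> [34, 43]
    Split: [17, 3] -> [17] and [3]
    Merge: [17] + [3] -> [3, 17]
  Merge: [34, 43] + [3, 17] -> [3, 17, 34, 43]
  Split: [19, 41, 6, 8] -> [19, 41] and [6, 8]
    Split: [19, 41] -> [19] and [41]
    Merge: [19] + [41] -> [19, 41]
    Split: [6, 8] -> [6] and [8]
    Merge: [6] + [8] -> [6, 8]
  Merge: [19, 41] + [6, 8] -> [6, 8, 19, 41]
Merge: [3, 17, 34, 43] + [6, 8, 19, 41] -> [3, 6, 8, 17, 19, 34, 41, 43]

Final sorted array: [3, 6, 8, 17, 19, 34, 41, 43]

The merge sort proceeds by recursively splitting the array and merging sorted halves.
After all merges, the sorted array is [3, 6, 8, 17, 19, 34, 41, 43].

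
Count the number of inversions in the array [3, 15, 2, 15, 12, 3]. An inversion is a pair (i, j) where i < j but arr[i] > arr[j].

Finding inversions in [3, 15, 2, 15, 12, 3]:

(0, 2): arr[0]=3 > arr[2]=2
(1, 2): arr[1]=15 > arr[2]=2
(1, 4): arr[1]=15 > arr[4]=12
(1, 5): arr[1]=15 > arr[5]=3
(3, 4): arr[3]=15 > arr[4]=12
(3, 5): arr[3]=15 > arr[5]=3
(4, 5): arr[4]=12 > arr[5]=3

Total inversions: 7

The array has 7 inversion(s): (0,2), (1,2), (1,4), (1,5), (3,4), (3,5), (4,5). Each pair (i,j) satisfies i < j and arr[i] > arr[j].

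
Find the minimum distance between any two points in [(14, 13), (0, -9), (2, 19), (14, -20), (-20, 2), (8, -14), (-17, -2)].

Computing all pairwise distances among 7 points:

d((14, 13), (0, -9)) = 26.0768
d((14, 13), (2, 19)) = 13.4164
d((14, 13), (14, -20)) = 33.0
d((14, 13), (-20, 2)) = 35.7351
d((14, 13), (8, -14)) = 27.6586
d((14, 13), (-17, -2)) = 34.4384
d((0, -9), (2, 19)) = 28.0713
d((0, -9), (14, -20)) = 17.8045
d((0, -9), (-20, 2)) = 22.8254
d((0, -9), (8, -14)) = 9.434
d((0, -9), (-17, -2)) = 18.3848
d((2, 19), (14, -20)) = 40.8044
d((2, 19), (-20, 2)) = 27.8029
d((2, 19), (8, -14)) = 33.541
d((2, 19), (-17, -2)) = 28.3196
d((14, -20), (-20, 2)) = 40.4969
d((14, -20), (8, -14)) = 8.4853
d((14, -20), (-17, -2)) = 35.8469
d((-20, 2), (8, -14)) = 32.249
d((-20, 2), (-17, -2)) = 5.0 <-- minimum
d((8, -14), (-17, -2)) = 27.7308

Closest pair: (-20, 2) and (-17, -2) with distance 5.0

The closest pair is (-20, 2) and (-17, -2) with Euclidean distance 5.0. For 7 points, brute-force pairwise comparison is shown above. For large n, the divide-and-conquer algorithm (sort by x, recurse on halves, check the dividing strip) achieves O(n log n).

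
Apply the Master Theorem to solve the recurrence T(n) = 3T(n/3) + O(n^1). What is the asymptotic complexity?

Master Theorem for T(n) = 3T(n/3) + O(n^1):

a = 3, b = 3, c = 1
log_b(a) = log_3(3) = 1.0000

Case 2: c = 1 = log_3(3) = 1.0000
T(n) = O(n^1 log n) = O(n log n)

For T(n) = 3T(n/3) + O(n^1): log_3(3) = 1.0000. This is Case 2 of the Master Theorem (c = log_b(a), equal work at all levels), giving O(n log n).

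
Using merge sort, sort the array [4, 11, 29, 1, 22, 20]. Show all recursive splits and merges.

Merge sort trace:

Split: [4, 11, 29, 1, 22, 20] -> [4, 11, 29] and [1, 22, 20]
  Split: [4, 11, 29] -> [4] and [11, 29]
    Split: [11, 29] -> [11] and [29]
    Merge: [11] + [29] -> [11, 29]
  Merge: [4] + [11, 29] -> [4, 11, 29]
  Split: [1, 22, 20] -> [1] and [22, 20]
    Split: [22, 20] -> [22] and [20]
    Merge: [22] + [20] -> [20, 22]
  Merge: [1] + [20, 22] -> [1, 20, 22]
Merge: [4, 11, 29] + [1, 20, 22] -> [1, 4, 11, 20, 22, 29]

Final sorted array: [1, 4, 11, 20, 22, 29]

The merge sort proceeds by recursively splitting the array and merging sorted halves.
After all merges, the sorted array is [1, 4, 11, 20, 22, 29].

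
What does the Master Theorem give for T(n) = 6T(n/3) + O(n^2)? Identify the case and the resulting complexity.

Master Theorem for T(n) = 6T(n/3) + O(n^2):

a = 6, b = 3, c = 2
log_b(a) = log_3(6) = 1.6309

Case 3: c = 2 > log_3(6) = 1.6309
T(n) = O(n^2) = O(n^2)

For T(n) = 6T(n/3) + O(n^2): log_3(6) = 1.6309. This is Case 3 of the Master Theorem (c > log_b(a), work dominated by root), giving O(n^2).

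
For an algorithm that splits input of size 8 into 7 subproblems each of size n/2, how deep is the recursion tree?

For divide and conquer with division factor 2:

Problem sizes at each level:
Level 0: 8
Level 1: 4
Level 2: 2
Level 3: 1

The root is level 0 and the size-1 base case is level 3 (the tree spans levels 0 through 3, i.e. 4 levels counting the root), so the depth is the number of divisions: log_2(8) = 3

The recursion tree depth is log_2(8) = 3. At each level, the problem size is divided by 2, so it takes 3 divisions to reduce to a base case of size 1. The algorithm makes 7 recursive calls at each level.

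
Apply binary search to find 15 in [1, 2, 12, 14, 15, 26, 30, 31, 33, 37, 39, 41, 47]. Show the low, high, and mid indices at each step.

Binary search for 15 in [1, 2, 12, 14, 15, 26, 30, 31, 33, 37, 39, 41, 47]:

lo=0, hi=12, mid=6, arr[mid]=30 -> 30 > 15, search left half
lo=0, hi=5, mid=2, arr[mid]=12 -> 12 < 15, search right half
lo=3, hi=5, mid=4, arr[mid]=15 -> Found target at index 4!

Binary search finds 15 at index 4 after 3 comparisons. The search repeatedly halves the search space by comparing with the middle element.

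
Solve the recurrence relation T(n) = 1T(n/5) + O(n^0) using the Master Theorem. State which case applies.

Master Theorem for T(n) = 1T(n/5) + O(n^0):

a = 1, b = 5, c = 0
log_b(a) = log_5(1) = 0.0000

Case 2: c = 0 = log_5(1) = 0.0000
T(n) = O(n^0 log n) = O(log n)

For T(n) = 1T(n/5) + O(n^0): log_5(1) = 0.0000. This is Case 2 of the Master Theorem (c = log_b(a), equal work at all levels), giving O(log n).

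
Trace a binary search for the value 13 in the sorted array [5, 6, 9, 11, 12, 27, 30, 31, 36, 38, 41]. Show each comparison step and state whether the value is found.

Binary search for 13 in [5, 6, 9, 11, 12, 27, 30, 31, 36, 38, 41]:

lo=0, hi=10, mid=5, arr[mid]=27 -> 27 > 13, search left half
lo=0, hi=4, mid=2, arr[mid]=9 -> 9 < 13, search right half
lo=3, hi=4, mid=3, arr[mid]=11 -> 11 < 13, search right half
lo=4, hi=4, mid=4, arr[mid]=12 -> 12 < 13, search right half
lo=5 > hi=4, target 13 not found

Binary search determines that 13 is not in the array after 4 comparisons. The search space was exhausted without finding the target.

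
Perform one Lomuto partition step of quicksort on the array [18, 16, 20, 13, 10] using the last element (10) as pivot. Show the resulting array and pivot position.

Lomuto partition with pivot = 10:

Initial array: [18, 16, 20, 13, 10]

arr[0]=18 > 10: no swap
arr[1]=16 > 10: no swap
arr[2]=20 > 10: no swap
arr[3]=13 > 10: no swap

Place pivot at position 0: [10, 16, 20, 13, 18]
Pivot position: 0

After partitioning with pivot 10, the array becomes [10, 16, 20, 13, 18]. The pivot is placed at index 0. All elements to the left of the pivot are <= 10, and all elements to the right are > 10.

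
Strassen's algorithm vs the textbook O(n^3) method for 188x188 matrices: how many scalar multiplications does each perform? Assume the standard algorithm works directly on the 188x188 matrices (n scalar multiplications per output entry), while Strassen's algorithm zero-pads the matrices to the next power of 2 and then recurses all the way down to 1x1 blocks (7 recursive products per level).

Matrix multiplication for 188x188 matrices:

Strassen's algorithm requires power-of-2 dimensions. Pad 188x188 to 256x256 (next power of 2).

Standard algorithm: 188^3 = 6644672 multiplications
Strassen's algorithm: 7^(log2(256)) = 7^8 = 5764801 multiplications
Savings: 6644672 - 5764801 = 879871 multiplications

Standard: 6644672 multiplications (188^3). Strassen: 5764801 multiplications (7^8, after padding to 256x256). Strassen reduces 8 recursive multiplications to 7 at each level.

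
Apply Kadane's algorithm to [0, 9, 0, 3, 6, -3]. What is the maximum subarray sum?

Using Kadane's algorithm on [0, 9, 0, 3, 6, -3]:

Scanning through the array:
Position 1 (value 9): max_ending_here = 9, max_so_far = 9
Position 2 (value 0): max_ending_here = 9, max_so_far = 9
Position 3 (value 3): max_ending_here = 12, max_so_far = 12
Position 4 (value 6): max_ending_here = 18, max_so_far = 18
Position 5 (value -3): max_ending_here = 15, max_so_far = 18

Maximum subarray: [0, 9, 0, 3, 6]
Maximum sum: 18

The maximum subarray is [0, 9, 0, 3, 6] with sum 18. This subarray runs from index 0 to index 4.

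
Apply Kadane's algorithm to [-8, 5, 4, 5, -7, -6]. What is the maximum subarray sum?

Using Kadane's algorithm on [-8, 5, 4, 5, -7, -6]:

Scanning through the array:
Position 1 (value 5): max_ending_here = 5, max_so_far = 5
Position 2 (value 4): max_ending_here = 9, max_so_far = 9
Position 3 (value 5): max_ending_here = 14, max_so_far = 14
Position 4 (value -7): max_ending_here = 7, max_so_far = 14
Position 5 (value -6): max_ending_here = 1, max_so_far = 14

Maximum subarray: [5, 4, 5]
Maximum sum: 14

The maximum subarray is [5, 4, 5] with sum 14. This subarray runs from index 1 to index 3.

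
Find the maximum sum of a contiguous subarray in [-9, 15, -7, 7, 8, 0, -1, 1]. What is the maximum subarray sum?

Using Kadane's algorithm on [-9, 15, -7, 7, 8, 0, -1, 1]:

Scanning through the array:
Position 1 (value 15): max_ending_here = 15, max_so_far = 15
Position 2 (value -7): max_ending_here = 8, max_so_far = 15
Position 3 (value 7): max_ending_here = 15, max_so_far = 15
Position 4 (value 8): max_ending_here = 23, max_so_far = 23
Position 5 (value 0): max_ending_here = 23, max_so_far = 23
Position 6 (value -1): max_ending_here = 22, max_so_far = 23
Position 7 (value 1): max_ending_here = 23, max_so_far = 23

Maximum subarray: [15, -7, 7, 8]
Maximum sum: 23

The maximum subarray is [15, -7, 7, 8] with sum 23. This subarray runs from index 1 to index 4.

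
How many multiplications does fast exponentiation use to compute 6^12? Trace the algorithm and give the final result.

Computing 6^12 by squaring (build up from 6^1; each line after the first costs one multiplication):

6^1 = 6
6^2 = (6^1)^2 = 6^2 = 36
6^3 = 6 * 6^2 = 6 * 36 = 216
6^6 = (6^3)^2 = 216^2 = 46656
6^12 = (6^6)^2 = 46656^2 = 2176782336

Result: 2176782336
Multiplications needed: 4 (4 lines after 6^1)

6^12 = 2176782336. Using exponentiation by squaring, this requires 4 multiplications. The key idea: if the exponent is even, square the half-power; if odd, multiply by the base once.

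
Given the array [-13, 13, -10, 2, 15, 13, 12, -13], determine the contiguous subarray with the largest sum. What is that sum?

Using Kadane's algorithm on [-13, 13, -10, 2, 15, 13, 12, -13]:

Scanning through the array:
Position 1 (value 13): max_ending_here = 13, max_so_far = 13
Position 2 (value -10): max_ending_here = 3, max_so_far = 13
Position 3 (value 2): max_ending_here = 5, max_so_far = 13
Position 4 (value 15): max_ending_here = 20, max_so_far = 20
Position 5 (value 13): max_ending_here = 33, max_so_far = 33
Position 6 (value 12): max_ending_here = 45, max_so_far = 45
Position 7 (value -13): max_ending_here = 32, max_so_far = 45

Maximum subarray: [13, -10, 2, 15, 13, 12]
Maximum sum: 45

The maximum subarray is [13, -10, 2, 15, 13, 12] with sum 45. This subarray runs from index 1 to index 6.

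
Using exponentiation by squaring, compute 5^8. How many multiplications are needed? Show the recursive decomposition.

Computing 5^8 by squaring (build up from 5^1; each line after the first costs one multiplication):

5^1 = 5
5^2 = (5^1)^2 = 5^2 = 25
5^4 = (5^2)^2 = 25^2 = 625
5^8 = (5^4)^2 = 625^2 = 390625

Result: 390625
Multiplications needed: 3 (3 lines after 5^1)

5^8 = 390625. Using exponentiation by squaring, this requires 3 multiplications. The key idea: if the exponent is even, square the half-power; if odd, multiply by the base once.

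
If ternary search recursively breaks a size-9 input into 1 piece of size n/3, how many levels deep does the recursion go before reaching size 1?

For divide and conquer with division factor 3:

Problem sizes at each level:
Level 0: 9
Level 1: 3
Level 2: 1

The root is level 0 and the size-1 base case is level 2 (the tree spans levels 0 through 2, i.e. 3 levels counting the root), so the depth is the number of divisions: log_3(9) = 2

The recursion tree depth is log_3(9) = 2. At each level, the problem size is divided by 3, so it takes 2 divisions to reduce to a base case of size 1. The algorithm makes 1 recursive call at each level.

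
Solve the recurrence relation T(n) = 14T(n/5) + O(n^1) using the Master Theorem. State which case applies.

Master Theorem for T(n) = 14T(n/5) + O(n^1):

a = 14, b = 5, c = 1
log_b(a) = log_5(14) = 1.6397

Case 1: c = 1 < log_5(14) = 1.6397
T(n) = O(n^(log_5 14))

For T(n) = 14T(n/5) + O(n^1): log_5(14) = 1.6397. This is Case 1 of the Master Theorem (c < log_b(a), work dominated by leaves), giving O(n^(log_5 14)).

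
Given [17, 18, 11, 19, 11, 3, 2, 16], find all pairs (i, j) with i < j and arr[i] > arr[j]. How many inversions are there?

Finding inversions in [17, 18, 11, 19, 11, 3, 2, 16]:

(0, 2): arr[0]=17 > arr[2]=11
(0, 4): arr[0]=17 > arr[4]=11
(0, 5): arr[0]=17 > arr[5]=3
(0, 6): arr[0]=17 > arr[6]=2
(0, 7): arr[0]=17 > arr[7]=16
(1, 2): arr[1]=18 > arr[2]=11
(1, 4): arr[1]=18 > arr[4]=11
(1, 5): arr[1]=18 > arr[5]=3
(1, 6): arr[1]=18 > arr[6]=2
(1, 7): arr[1]=18 > arr[7]=16
(2, 5): arr[2]=11 > arr[5]=3
(2, 6): arr[2]=11 > arr[6]=2
(3, 4): arr[3]=19 > arr[4]=11
(3, 5): arr[3]=19 > arr[5]=3
(3, 6): arr[3]=19 > arr[6]=2
(3, 7): arr[3]=19 > arr[7]=16
(4, 5): arr[4]=11 > arr[5]=3
(4, 6): arr[4]=11 > arr[6]=2
(5, 6): arr[5]=3 > arr[6]=2

Total inversions: 19

The array has 19 inversion(s): (0,2), (0,4), (0,5), (0,6), (0,7), (1,2), (1,4), (1,5), (1,6), (1,7), (2,5), (2,6), (3,4), (3,5), (3,6), (3,7), (4,5), (4,6), (5,6). Each pair (i,j) satisfies i < j and arr[i] > arr[j].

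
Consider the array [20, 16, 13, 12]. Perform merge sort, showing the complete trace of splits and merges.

Merge sort trace:

Split: [20, 16, 13, 12] -> [20, 16] and [13, 12]
  Split: [20, 16] -> [20] and [16]
  Merge: [20] + [16] -> [16, 20]
  Split: [13, 12] -> [13] and [12]
  Merge: [13] + [12] -> [12, 13]
Merge: [16, 20] + [12, 13] -> [12, 13, 16, 20]

Final sorted array: [12, 13, 16, 20]

The merge sort proceeds by recursively splitting the array and merging sorted halves.
After all merges, the sorted array is [12, 13, 16, 20].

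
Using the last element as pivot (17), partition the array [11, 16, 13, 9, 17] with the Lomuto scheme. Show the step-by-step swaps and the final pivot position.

Lomuto partition with pivot = 17:

Initial array: [11, 16, 13, 9, 17]

arr[0]=11 <= 17: swap with position 0, array becomes [11, 16, 13, 9, 17]
arr[1]=16 <= 17: swap with position 1, array becomes [11, 16, 13, 9, 17]
arr[2]=13 <= 17: swap with position 2, array becomes [11, 16, 13, 9, 17]
arr[3]=9 <= 17: swap with position 3, array becomes [11, 16, 13, 9, 17]

Place pivot at position 4: [11, 16, 13, 9, 17]
Pivot position: 4

After partitioning with pivot 17, the array becomes [11, 16, 13, 9, 17]. The pivot is placed at index 4. All elements to the left of the pivot are <= 17, and all elements to the right are > 17.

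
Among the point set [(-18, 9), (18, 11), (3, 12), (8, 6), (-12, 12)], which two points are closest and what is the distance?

Computing all pairwise distances among 5 points:

d((-18, 9), (18, 11)) = 36.0555
d((-18, 9), (3, 12)) = 21.2132
d((-18, 9), (8, 6)) = 26.1725
d((-18, 9), (-12, 12)) = 6.7082 <-- minimum
d((18, 11), (3, 12)) = 15.0333
d((18, 11), (8, 6)) = 11.1803
d((18, 11), (-12, 12)) = 30.0167
d((3, 12), (8, 6)) = 7.8102
d((3, 12), (-12, 12)) = 15.0
d((8, 6), (-12, 12)) = 20.8806

Closest pair: (-18, 9) and (-12, 12) with distance 6.7082

The closest pair is (-18, 9) and (-12, 12) with Euclidean distance 6.7082. For 5 points, brute-force pairwise comparison is shown above. For large n, the divide-and-conquer algorithm (sort by x, recurse on halves, check the dividing strip) achieves O(n log n).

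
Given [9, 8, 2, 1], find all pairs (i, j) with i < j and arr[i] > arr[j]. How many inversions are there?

Finding inversions in [9, 8, 2, 1]:

(0, 1): arr[0]=9 > arr[1]=8
(0, 2): arr[0]=9 > arr[2]=2
(0, 3): arr[0]=9 > arr[3]=1
(1, 2): arr[1]=8 > arr[2]=2
(1, 3): arr[1]=8 > arr[3]=1
(2, 3): arr[2]=2 > arr[3]=1

Total inversions: 6

The array has 6 inversion(s): (0,1), (0,2), (0,3), (1,2), (1,3), (2,3). Each pair (i,j) satisfies i < j and arr[i] > arr[j].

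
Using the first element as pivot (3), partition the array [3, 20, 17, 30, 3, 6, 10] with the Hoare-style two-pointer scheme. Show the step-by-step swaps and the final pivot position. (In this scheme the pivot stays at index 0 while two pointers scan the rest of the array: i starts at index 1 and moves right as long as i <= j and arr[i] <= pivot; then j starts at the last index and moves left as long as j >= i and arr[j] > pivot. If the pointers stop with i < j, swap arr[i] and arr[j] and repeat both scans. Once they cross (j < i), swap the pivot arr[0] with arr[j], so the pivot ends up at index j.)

Hoare-style two-pointer partition with pivot = 3:

Initial array: [3, 20, 17, 30, 3, 6, 10]

Pointers start at i = 1, j = 6.
i stops at index 1 (arr[1]=20 > 3), j stops at index 4 (arr[4]=3 <= 3): swap arr[1] and arr[4], array becomes [3, 3, 17, 30, 20, 6, 10]
i ends at 2, j ends at 1: the pointers have crossed (j < i), so scanning stops.

Swap pivot arr[0] with arr[1] to place pivot at position 1: [3, 3, 17, 30, 20, 6, 10]
Pivot position: 1

After partitioning with pivot 3, the array becomes [3, 3, 17, 30, 20, 6, 10]. The pivot is placed at index 1. All elements to the left of the pivot are <= 3, and all elements to the right are > 3.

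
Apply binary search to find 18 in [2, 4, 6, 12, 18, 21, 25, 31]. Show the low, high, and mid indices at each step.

Binary search for 18 in [2, 4, 6, 12, 18, 21, 25, 31]:

lo=0, hi=7, mid=3, arr[mid]=12 -> 12 < 18, search right half
lo=4, hi=7, mid=5, arr[mid]=21 -> 21 > 18, search left half
lo=4, hi=4, mid=4, arr[mid]=18 -> Found target at index 4!

Binary search finds 18 at index 4 after 3 comparisons. The search repeatedly halves the search space by comparing with the middle element.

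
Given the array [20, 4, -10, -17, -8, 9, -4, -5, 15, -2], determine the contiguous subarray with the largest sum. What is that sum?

Using Kadane's algorithm on [20, 4, -10, -17, -8, 9, -4, -5, 15, -2]:

Scanning through the array:
Position 1 (value 4): max_ending_here = 24, max_so_far = 24
Position 2 (value -10): max_ending_here = 14, max_so_far = 24
Position 3 (value -17): max_ending_here = -3, max_so_far = 24
Position 4 (value -8): max_ending_here = -8, max_so_far = 24
Position 5 (value 9): max_ending_here = 9, max_so_far = 24
Position 6 (value -4): max_ending_here = 5, max_so_far = 24
Position 7 (value -5): max_ending_here = 0, max_so_far = 24
Position 8 (value 15): max_ending_here = 15, max_so_far = 24
Position 9 (value -2): max_ending_here = 13, max_so_far = 24

Maximum subarray: [20, 4]
Maximum sum: 24

The maximum subarray is [20, 4] with sum 24. This subarray runs from index 0 to index 1.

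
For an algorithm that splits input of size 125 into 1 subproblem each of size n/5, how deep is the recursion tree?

For divide and conquer with division factor 5:

Problem sizes at each level:
Level 0: 125
Level 1: 25
Level 2: 5
Level 3: 1

The root is level 0 and the size-1 base case is level 3 (the tree spans levels 0 through 3, i.e. 4 levels counting the root), so the depth is the number of divisions: log_5(125) = 3

The recursion tree depth is log_5(125) = 3. At each level, the problem size is divided by 5, so it takes 3 divisions to reduce to a base case of size 1. The algorithm makes 1 recursive call at each level.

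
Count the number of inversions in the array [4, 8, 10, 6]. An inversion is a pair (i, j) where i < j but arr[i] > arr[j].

Finding inversions in [4, 8, 10, 6]:

(1, 3): arr[1]=8 > arr[3]=6
(2, 3): arr[2]=10 > arr[3]=6

Total inversions: 2

The array has 2 inversion(s): (1,3), (2,3). Each pair (i,j) satisfies i < j and arr[i] > arr[j].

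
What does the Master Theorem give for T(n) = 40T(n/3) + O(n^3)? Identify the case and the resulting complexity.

Master Theorem for T(n) = 40T(n/3) + O(n^3):

a = 40, b = 3, c = 3
log_b(a) = log_3(40) = 3.3578

Case 1: c = 3 < log_3(40) = 3.3578
T(n) = O(n^(log_3 40))

For T(n) = 40T(n/3) + O(n^3): log_3(40) = 3.3578. This is Case 1 of the Master Theorem (c < log_b(a), work dominated by leaves), giving O(n^(log_3 40)).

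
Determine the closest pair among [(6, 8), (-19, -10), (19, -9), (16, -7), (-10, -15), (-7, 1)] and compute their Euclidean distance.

Computing all pairwise distances among 6 points:

d((6, 8), (-19, -10)) = 30.8058
d((6, 8), (19, -9)) = 21.4009
d((6, 8), (16, -7)) = 18.0278
d((6, 8), (-10, -15)) = 28.0179
d((6, 8), (-7, 1)) = 14.7648
d((-19, -10), (19, -9)) = 38.0132
d((-19, -10), (16, -7)) = 35.1283
d((-19, -10), (-10, -15)) = 10.2956
d((-19, -10), (-7, 1)) = 16.2788
d((19, -9), (16, -7)) = 3.6056 <-- minimum
d((19, -9), (-10, -15)) = 29.6142
d((19, -9), (-7, 1)) = 27.8568
d((16, -7), (-10, -15)) = 27.2029
d((16, -7), (-7, 1)) = 24.3516
d((-10, -15), (-7, 1)) = 16.2788

Closest pair: (19, -9) and (16, -7) with distance 3.6056

The closest pair is (19, -9) and (16, -7) with Euclidean distance 3.6056. For 6 points, brute-force pairwise comparison is shown above. For large n, the divide-and-conquer algorithm (sort by x, recurse on halves, check the dividing strip) achieves O(n log n).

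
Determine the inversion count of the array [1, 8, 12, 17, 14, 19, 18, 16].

Finding inversions in [1, 8, 12, 17, 14, 19, 18, 16]:

(3, 4): arr[3]=17 > arr[4]=14
(3, 7): arr[3]=17 > arr[7]=16
(5, 6): arr[5]=19 > arr[6]=18
(5, 7): arr[5]=19 > arr[7]=16
(6, 7): arr[6]=18 > arr[7]=16

Total inversions: 5

The array has 5 inversion(s): (3,4), (3,7), (5,6), (5,7), (6,7). Each pair (i,j) satisfies i < j and arr[i] > arr[j].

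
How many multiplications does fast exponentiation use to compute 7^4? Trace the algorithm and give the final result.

Computing 7^4 by squaring (build up from 7^1; each line after the first costs one multiplication):

7^1 = 7
7^2 = (7^1)^2 = 7^2 = 49
7^4 = (7^2)^2 = 49^2 = 2401

Result: 2401
Multiplications needed: 2 (2 lines after 7^1)

7^4 = 2401. Using exponentiation by squaring, this requires 2 multiplications. The key idea: if the exponent is even, square the half-power; if odd, multiply by the base once.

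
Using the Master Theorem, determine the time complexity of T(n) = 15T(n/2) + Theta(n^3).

Master Theorem for T(n) = 15T(n/2) + O(n^3):

a = 15, b = 2, c = 3
log_b(a) = log_2(15) = 3.9069

Case 1: c = 3 < log_2(15) = 3.9069
T(n) = O(n^(log_2 15))

For T(n) = 15T(n/2) + O(n^3): log_2(15) = 3.9069. This is Case 1 of the Master Theorem (c < log_b(a), work dominated by leaves), giving O(n^(log_2 15)).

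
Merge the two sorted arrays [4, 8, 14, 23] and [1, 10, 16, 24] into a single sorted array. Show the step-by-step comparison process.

Merging process:

Compare 4 vs 1: take 1 from right. Merged: [1]
Compare 4 vs 10: take 4 from left. Merged: [1, 4]
Compare 8 vs 10: take 8 from left. Merged: [1, 4, 8]
Compare 14 vs 10: take 10 from right. Merged: [1, 4, 8, 10]
Compare 14 vs 16: take 14 from left. Merged: [1, 4, 8, 10, 14]
Compare 23 vs 16: take 16 from right. Merged: [1, 4, 8, 10, 14, 16]
Compare 23 vs 24: take 23 from left. Merged: [1, 4, 8, 10, 14, 16, 23]
Append remaining from right: [24]. Merged: [1, 4, 8, 10, 14, 16, 23, 24]

Final merged array: [1, 4, 8, 10, 14, 16, 23, 24]
Total comparisons: 7

The merged array is [1, 4, 8, 10, 14, 16, 23, 24], requiring 7 comparisons. The merge step runs in O(n) time where n is the total number of elements.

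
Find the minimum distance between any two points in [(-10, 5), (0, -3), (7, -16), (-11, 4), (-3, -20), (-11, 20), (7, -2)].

Computing all pairwise distances among 7 points:

d((-10, 5), (0, -3)) = 12.8062
d((-10, 5), (7, -16)) = 27.0185
d((-10, 5), (-11, 4)) = 1.4142 <-- minimum
d((-10, 5), (-3, -20)) = 25.9615
d((-10, 5), (-11, 20)) = 15.0333
d((-10, 5), (7, -2)) = 18.3848
d((0, -3), (7, -16)) = 14.7648
d((0, -3), (-11, 4)) = 13.0384
d((0, -3), (-3, -20)) = 17.2627
d((0, -3), (-11, 20)) = 25.4951
d((0, -3), (7, -2)) = 7.0711
d((7, -16), (-11, 4)) = 26.9072
d((7, -16), (-3, -20)) = 10.7703
d((7, -16), (-11, 20)) = 40.2492
d((7, -16), (7, -2)) = 14.0
d((-11, 4), (-3, -20)) = 25.2982
d((-11, 4), (-11, 20)) = 16.0
d((-11, 4), (7, -2)) = 18.9737
d((-3, -20), (-11, 20)) = 40.7922
d((-3, -20), (7, -2)) = 20.5913
d((-11, 20), (7, -2)) = 28.4253

Closest pair: (-10, 5) and (-11, 4) with distance 1.4142

The closest pair is (-10, 5) and (-11, 4) with Euclidean distance 1.4142. For 7 points, brute-force pairwise comparison is shown above. For large n, the divide-and-conquer algorithm (sort by x, recurse on halves, check the dividing strip) achieves O(n log n).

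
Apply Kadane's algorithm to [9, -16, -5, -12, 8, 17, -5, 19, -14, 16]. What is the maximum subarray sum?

Using Kadane's algorithm on [9, -16, -5, -12, 8, 17, -5, 19, -14, 16]:

Scanning through the array:
Position 1 (value -16): max_ending_here = -7, max_so_far = 9
Position 2 (value -5): max_ending_here = -5, max_so_far = 9
Position 3 (value -12): max_ending_here = -12, max_so_far = 9
Position 4 (value 8): max_ending_here = 8, max_so_far = 9
Position 5 (value 17): max_ending_here = 25, max_so_far = 25
Position 6 (value -5): max_ending_here = 20, max_so_far = 25
Position 7 (value 19): max_ending_here = 39, max_so_far = 39
Position 8 (value -14): max_ending_here = 25, max_so_far = 39
Position 9 (value 16): max_ending_here = 41, max_so_far = 41

Maximum subarray: [8, 17, -5, 19, -14, 16]
Maximum sum: 41

The maximum subarray is [8, 17, -5, 19, -14, 16] with sum 41. This subarray runs from index 4 to index 9.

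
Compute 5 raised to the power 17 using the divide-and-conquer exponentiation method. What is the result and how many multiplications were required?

Computing 5^17 by squaring (build up from 5^1; each line after the first costs one multiplication):

5^1 = 5
5^2 = (5^1)^2 = 5^2 = 25
5^4 = (5^2)^2 = 25^2 = 625
5^8 = (5^4)^2 = 625^2 = 390625
5^16 = (5^8)^2 = 390625^2 = 152587890625
5^17 = 5 * 5^16 = 5 * 152587890625 = 762939453125

Result: 762939453125
Multiplications needed: 5 (5 lines after 5^1)

5^17 = 762939453125. Using exponentiation by squaring, this requires 5 multiplications. The key idea: if the exponent is even, square the half-power; if odd, multiply by the base once.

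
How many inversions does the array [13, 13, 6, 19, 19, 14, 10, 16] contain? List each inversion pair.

Finding inversions in [13, 13, 6, 19, 19, 14, 10, 16]:

(0, 2): arr[0]=13 > arr[2]=6
(0, 6): arr[0]=13 > arr[6]=10
(1, 2): arr[1]=13 > arr[2]=6
(1, 6): arr[1]=13 > arr[6]=10
(3, 5): arr[3]=19 > arr[5]=14
(3, 6): arr[3]=19 > arr[6]=10
(3, 7): arr[3]=19 > arr[7]=16
(4, 5): arr[4]=19 > arr[5]=14
(4, 6): arr[4]=19 > arr[6]=10
(4, 7): arr[4]=19 > arr[7]=16
(5, 6): arr[5]=14 > arr[6]=10

Total inversions: 11

The array has 11 inversion(s): (0,2), (0,6), (1,2), (1,6), (3,5), (3,6), (3,7), (4,5), (4,6), (4,7), (5,6). Each pair (i,j) satisfies i < j and arr[i] > arr[j].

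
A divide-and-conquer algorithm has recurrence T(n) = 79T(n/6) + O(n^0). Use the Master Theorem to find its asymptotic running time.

Master Theorem for T(n) = 79T(n/6) + O(n^0):

a = 79, b = 6, c = 0
log_b(a) = log_6(79) = 2.4386

Case 1: c = 0 < log_6(79) = 2.4386
T(n) = O(n^(log_6 79))

For T(n) = 79T(n/6) + O(n^0): log_6(79) = 2.4386. This is Case 1 of the Master Theorem (c < log_b(a), work dominated by leaves), giving O(n^(log_6 79)).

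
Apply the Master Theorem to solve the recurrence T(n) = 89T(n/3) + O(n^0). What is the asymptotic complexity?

Master Theorem for T(n) = 89T(n/3) + O(n^0):

a = 89, b = 3, c = 0
log_b(a) = log_3(89) = 4.0857

Case 1: c = 0 < log_3(89) = 4.0857
T(n) = O(n^(log_3 89))

For T(n) = 89T(n/3) + O(n^0): log_3(89) = 4.0857. This is Case 1 of the Master Theorem (c < log_b(a), work dominated by leaves), giving O(n^(log_3 89)).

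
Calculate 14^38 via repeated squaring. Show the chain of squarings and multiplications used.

Computing 14^38 by squaring (build up from 14^1; each line after the first costs one multiplication):

14^1 = 14
14^2 = (14^1)^2 = 14^2 = 196
14^4 = (14^2)^2 = 196^2 = 38416
14^8 = (14^4)^2 = 38416^2 = 1475789056
14^9 = 14 * 14^8 = 14 * 1475789056 = 20661046784
14^18 = (14^9)^2 = 20661046784^2 = 426878854210636742656
14^19 = 14 * 14^18 = 14 * 426878854210636742656 = 5976303958948914397184
14^38 = (14^19)^2 = 5976303958948914397184^2 = 35716209009748467500288285041727074107129856

Result: 35716209009748467500288285041727074107129856
Multiplications needed: 7 (7 lines after 14^1)

14^38 = 35716209009748467500288285041727074107129856. Using exponentiation by squaring, this requires 7 multiplications. The key idea: if the exponent is even, square the half-power; if odd, multiply by the base once.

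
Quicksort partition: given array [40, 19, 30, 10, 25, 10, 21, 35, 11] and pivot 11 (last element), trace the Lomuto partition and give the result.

Lomuto partition with pivot = 11:

Initial array: [40, 19, 30, 10, 25, 10, 21, 35, 11]

arr[0]=40 > 11: no swap
arr[1]=19 > 11: no swap
arr[2]=30 > 11: no swap
arr[3]=10 <= 11: swap with position 0, array becomes [10, 19, 30, 40, 25, 10, 21, 35, 11]
arr[4]=25 > 11: no swap
arr[5]=10 <= 11: swap with position 1, array becomes [10, 10, 30, 40, 25, 19, 21, 35, 11]
arr[6]=21 > 11: no swap
arr[7]=35 > 11: no swap

Place pivot at position 2: [10, 10, 11, 40, 25, 19, 21, 35, 30]
Pivot position: 2

After partitioning with pivot 11, the array becomes [10, 10, 11, 40, 25, 19, 21, 35, 30]. The pivot is placed at index 2. All elements to the left of the pivot are <= 11, and all elements to the right are > 11.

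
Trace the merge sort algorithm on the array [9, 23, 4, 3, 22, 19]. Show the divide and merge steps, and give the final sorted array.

Merge sort trace:

Split: [9, 23, 4, 3, 22, 19] -> [9, 23, 4] and [3, 22, 19]
  Split: [9, 23, 4] -> [9] and [23, 4]
    Split: [23, 4] -> [23] and [4]
    Merge: [23] + [4] -> [4, 23]
  Merge: [9] + [4, 23] -> [4, 9, 23]
  Split: [3, 22, 19] -> [3] and [22, 19]
    Split: [22, 19] -> [22] and [19]
    Merge: [22] + [19] -> [19, 22]
  Merge: [3] + [19, 22] -> [3, 19, 22]
Merge: [4, 9, 23] + [3, 19, 22] -> [3, 4, 9, 19, 22, 23]

Final sorted array: [3, 4, 9, 19, 22, 23]

The merge sort proceeds by recursively splitting the array and merging sorted halves.
After all merges, the sorted array is [3, 4, 9, 19, 22, 23].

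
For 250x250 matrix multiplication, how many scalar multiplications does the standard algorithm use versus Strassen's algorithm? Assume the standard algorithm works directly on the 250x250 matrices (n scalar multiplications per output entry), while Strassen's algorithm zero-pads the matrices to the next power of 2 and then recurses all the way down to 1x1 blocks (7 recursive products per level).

Matrix multiplication for 250x250 matrices:

Strassen's algorithm requires power-of-2 dimensions. Pad 250x250 to 256x256 (next power of 2).

Standard algorithm: 250^3 = 15625000 multiplications
Strassen's algorithm: 7^(log2(256)) = 7^8 = 5764801 multiplications
Savings: 15625000 - 5764801 = 9860199 multiplications

Standard: 15625000 multiplications (250^3). Strassen: 5764801 multiplications (7^8, after padding to 256x256). Strassen reduces 8 recursive multiplications to 7 at each level.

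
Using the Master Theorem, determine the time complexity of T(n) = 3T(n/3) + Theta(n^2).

Master Theorem for T(n) = 3T(n/3) + O(n^2):

a = 3, b = 3, c = 2
log_b(a) = log_3(3) = 1.0000

Case 3: c = 2 > log_3(3) = 1.0000
T(n) = O(n^2) = O(n^2)

For T(n) = 3T(n/3) + O(n^2): log_3(3) = 1.0000. This is Case 3 of the Master Theorem (c > log_b(a), work dominated by root), giving O(n^2).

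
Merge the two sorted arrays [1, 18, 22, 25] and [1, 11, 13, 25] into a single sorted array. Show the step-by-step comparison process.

Merging process:

Compare 1 vs 1: take 1 from left. Merged: [1]
Compare 18 vs 1: take 1 from right. Merged: [1, 1]
Compare 18 vs 11: take 11 from right. Merged: [1, 1, 11]
Compare 18 vs 13: take 13 from right. Merged: [1, 1, 11, 13]
Compare 18 vs 25: take 18 from left. Merged: [1, 1, 11, 13, 18]
Compare 22 vs 25: take 22 from left. Merged: [1, 1, 11, 13, 18, 22]
Compare 25 vs 25: take 25 from left. Merged: [1, 1, 11, 13, 18, 22, 25]
Append remaining from right: [25]. Merged: [1, 1, 11, 13, 18, 22, 25, 25]

Final merged array: [1, 1, 11, 13, 18, 22, 25, 25]
Total comparisons: 7

The merged array is [1, 1, 11, 13, 18, 22, 25, 25], requiring 7 comparisons. The merge step runs in O(n) time where n is the total number of elements.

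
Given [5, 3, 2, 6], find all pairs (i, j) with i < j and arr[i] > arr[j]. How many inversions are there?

Finding inversions in [5, 3, 2, 6]:

(0, 1): arr[0]=5 > arr[1]=3
(0, 2): arr[0]=5 > arr[2]=2
(1, 2): arr[1]=3 > arr[2]=2

Total inversions: 3

The array has 3 inversion(s): (0,1), (0,2), (1,2). Each pair (i,j) satisfies i < j and arr[i] > arr[j].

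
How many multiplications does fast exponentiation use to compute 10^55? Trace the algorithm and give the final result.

Computing 10^55 by squaring (build up from 10^1; each line after the first costs one multiplication):

10^1 = 10
10^2 = (10^1)^2 = 10^2 = 100
10^3 = 10 * 10^2 = 10 * 100 = 1000
10^6 = (10^3)^2 = 1000^2 = 1000000
10^12 = (10^6)^2 = 1000000^2 = 1000000000000
10^13 = 10 * 10^12 = 10 * 1000000000000 = 10000000000000
10^26 = (10^13)^2 = 10000000000000^2 = 100000000000000000000000000
10^27 = 10 * 10^26 = 10 * 100000000000000000000000000 = 1000000000000000000000000000
10^54 = (10^27)^2 = 1000000000000000000000000000^2 = 1000000000000000000000000000000000000000000000000000000
10^55 = 10 * 10^54 = 10 * 1000000000000000000000000000000000000000000000000000000 = 10000000000000000000000000000000000000000000000000000000

Result: 10000000000000000000000000000000000000000000000000000000
Multiplications needed: 9 (9 lines after 10^1)

10^55 = 10000000000000000000000000000000000000000000000000000000. Using exponentiation by squaring, this requires 9 multiplications. The key idea: if the exponent is even, square the half-power; if odd, multiply by the base once.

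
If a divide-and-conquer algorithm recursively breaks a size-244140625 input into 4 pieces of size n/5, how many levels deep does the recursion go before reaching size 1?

For divide and conquer with division factor 5:

Problem sizes at each level:
Level 0: 244140625
Level 1: 48828125
Level 2: 9765625
Level 3: 1953125
Level 4: 390625
Level 5: 78125
Level 6: 15625
Level 7: 3125
Level 8: 625
Level 9: 125
Level 10: 25
Level 11: 5
Level 12: 1

The root is level 0 and the size-1 base case is level 12 (the tree spans levels 0 through 12, i.e. 13 levels counting the root), so the depth is the number of divisions: log_5(244140625) = 12

The recursion tree depth is log_5(244140625) = 12. At each level, the problem size is divided by 5, so it takes 12 divisions to reduce to a base case of size 1. The algorithm makes 4 recursive calls at each level.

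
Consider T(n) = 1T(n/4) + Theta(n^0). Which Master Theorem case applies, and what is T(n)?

Master Theorem for T(n) = 1T(n/4) + O(n^0):

a = 1, b = 4, c = 0
log_b(a) = log_4(1) = 0.0000

Case 2: c = 0 = log_4(1) = 0.0000
T(n) = O(n^0 log n) = O(log n)

For T(n) = 1T(n/4) + O(n^0): log_4(1) = 0.0000. This is Case 2 of the Master Theorem (c = log_b(a), equal work at all levels), giving O(log n).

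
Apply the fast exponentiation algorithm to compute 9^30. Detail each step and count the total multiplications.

Computing 9^30 by squaring (build up from 9^1; each line after the first costs one multiplication):

9^1 = 9
9^2 = (9^1)^2 = 9^2 = 81
9^3 = 9 * 9^2 = 9 * 81 = 729
9^6 = (9^3)^2 = 729^2 = 531441
9^7 = 9 * 9^6 = 9 * 531441 = 4782969
9^14 = (9^7)^2 = 4782969^2 = 22876792454961
9^15 = 9 * 9^14 = 9 * 22876792454961 = 205891132094649
9^30 = (9^15)^2 = 205891132094649^2 = 42391158275216203514294433201

Result: 42391158275216203514294433201
Multiplications needed: 7 (7 lines after 9^1)

9^30 = 42391158275216203514294433201. Using exponentiation by squaring, this requires 7 multiplications. The key idea: if the exponent is even, square the half-power; if odd, multiply by the base once.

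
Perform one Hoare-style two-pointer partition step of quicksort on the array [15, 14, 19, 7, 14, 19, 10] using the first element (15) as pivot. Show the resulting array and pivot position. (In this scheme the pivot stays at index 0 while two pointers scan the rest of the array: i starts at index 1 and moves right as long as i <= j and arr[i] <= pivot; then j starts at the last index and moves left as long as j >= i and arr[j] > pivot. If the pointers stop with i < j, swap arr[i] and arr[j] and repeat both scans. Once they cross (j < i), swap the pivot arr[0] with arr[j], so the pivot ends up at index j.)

Hoare-style two-pointer partition with pivot = 15:

Initial array: [15, 14, 19, 7, 14, 19, 10]

Pointers start at i = 1, j = 6.
i stops at index 2 (arr[2]=19 > 15), j stops at index 6 (arr[6]=10 <= 15): swap arr[2] and arr[6], array becomes [15, 14, 10, 7, 14, 19, 19]
i ends at 5, j ends at 4: the pointers have crossed (j < i), so scanning stops.

Swap pivot arr[0] with arr[4] to place pivot at position 4: [14, 14, 10, 7, 15, 19, 19]
Pivot position: 4

After partitioning with pivot 15, the array becomes [14, 14, 10, 7, 15, 19, 19]. The pivot is placed at index 4. All elements to the left of the pivot are <= 15, and all elements to the right are > 15.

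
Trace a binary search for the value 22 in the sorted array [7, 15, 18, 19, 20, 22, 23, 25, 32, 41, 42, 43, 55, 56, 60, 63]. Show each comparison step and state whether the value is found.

Binary search for 22 in [7, 15, 18, 19, 20, 22, 23, 25, 32, 41, 42, 43, 55, 56, 60, 63]:

lo=0, hi=15, mid=7, arr[mid]=25 -> 25 > 22, search left half
lo=0, hi=6, mid=3, arr[mid]=19 -> 19 < 22, search right half
lo=4, hi=6, mid=5, arr[mid]=22 -> Found target at index 5!

Binary search finds 22 at index 5 after 3 comparisons. The search repeatedly halves the search space by comparing with the middle element.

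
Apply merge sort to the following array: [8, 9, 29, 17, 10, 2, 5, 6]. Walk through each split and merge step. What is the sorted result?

Merge sort trace:

Split: [8, 9, 29, 17, 10, 2, 5, 6] -> [8, 9, 29, 17] and [10, 2, 5, 6]
  Split: [8, 9, 29, 17] -> [8, 9] and [29, 17]
    Split: [8, 9] -> [8] and [9]
    Merge: [8] + [9] -> [8, 9]
    Split: [29, 17] -> [29] and [17]
    Merge: [29] + [17] -> [17, 29]
  Merge: [8, 9] + [17, 29] -> [8, 9, 17, 29]
  Split: [10, 2, 5, 6] -> [10, 2] and [5, 6]
    Split: [10, 2] -> [10] and [2]
    Merge: [10] + [2] -> [2, 10]
    Split: [5, 6] -> [5] and [6]
    Merge: [5] + [6] -> [5, 6]
  Merge: [2, 10] + [5, 6] -> [2, 5, 6, 10]
Merge: [8, 9, 17, 29] + [2, 5, 6, 10] -> [2, 5, 6, 8, 9, 10, 17, 29]

Final sorted array: [2, 5, 6, 8, 9, 10, 17, 29]

The merge sort proceeds by recursively splitting the array and merging sorted halves.
After all merges, the sorted array is [2, 5, 6, 8, 9, 10, 17, 29].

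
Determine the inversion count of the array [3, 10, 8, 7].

Finding inversions in [3, 10, 8, 7]:

(1, 2): arr[1]=10 > arr[2]=8
(1, 3): arr[1]=10 > arr[3]=7
(2, 3): arr[2]=8 > arr[3]=7

Total inversions: 3

The array has 3 inversion(s): (1,2), (1,3), (2,3). Each pair (i,j) satisfies i < j and arr[i] > arr[j].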